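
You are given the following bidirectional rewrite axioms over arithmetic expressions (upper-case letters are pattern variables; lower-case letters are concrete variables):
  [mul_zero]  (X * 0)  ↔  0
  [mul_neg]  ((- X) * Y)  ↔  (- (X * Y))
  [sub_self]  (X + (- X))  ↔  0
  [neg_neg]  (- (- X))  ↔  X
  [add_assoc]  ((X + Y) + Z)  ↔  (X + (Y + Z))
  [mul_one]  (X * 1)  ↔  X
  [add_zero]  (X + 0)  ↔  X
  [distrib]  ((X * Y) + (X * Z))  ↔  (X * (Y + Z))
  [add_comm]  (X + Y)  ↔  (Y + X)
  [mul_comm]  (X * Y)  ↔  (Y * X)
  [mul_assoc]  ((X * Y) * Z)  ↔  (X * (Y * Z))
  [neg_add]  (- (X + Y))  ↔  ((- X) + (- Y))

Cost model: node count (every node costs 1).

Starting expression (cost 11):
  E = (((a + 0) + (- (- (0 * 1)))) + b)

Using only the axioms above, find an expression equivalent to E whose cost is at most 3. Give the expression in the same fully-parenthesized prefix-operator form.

(a + b)   [cost 3]

1. [neg_neg →] (- (- (0 * 1)))  →  (0 * 1);  E = (((a + 0) + (0 * 1)) + b)
2. [add_zero →] (a + 0)  →  a;  E = ((a + (0 * 1)) + b)
3. [mul_one →] (0 * 1)  →  0;  E = ((a + 0) + b)
4. [add_zero →] (a + 0)  →  a;  cost 3 ≤ 3, done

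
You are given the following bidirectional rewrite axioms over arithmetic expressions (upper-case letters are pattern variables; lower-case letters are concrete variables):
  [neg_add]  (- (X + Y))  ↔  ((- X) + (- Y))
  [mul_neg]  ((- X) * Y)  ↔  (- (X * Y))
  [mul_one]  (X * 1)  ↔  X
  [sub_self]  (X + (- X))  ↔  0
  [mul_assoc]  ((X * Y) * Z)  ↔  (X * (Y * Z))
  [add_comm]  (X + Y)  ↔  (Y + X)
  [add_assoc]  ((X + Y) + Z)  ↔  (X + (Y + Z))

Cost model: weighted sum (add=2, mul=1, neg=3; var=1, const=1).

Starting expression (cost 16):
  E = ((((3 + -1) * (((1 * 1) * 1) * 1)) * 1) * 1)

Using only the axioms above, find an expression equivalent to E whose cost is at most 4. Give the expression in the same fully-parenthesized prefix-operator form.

step 1: mul_one (→) rewrites ((1 * 1) * 1) into (1 * 1), now ((((3 + -1) * ((1 * 1) * 1)) * 1) * 1)
step 2: mul_assoc (→) rewrites ((((3 + -1) * ((1 * 1) * 1)) * 1) * 1) into (((3 + -1) * ((1 * 1) * 1)) * (1 * 1))
step 3: mul_one (→) rewrites ((1 * 1) * 1) into (1 * 1), now (((3 + -1) * (1 * 1)) * (1 * 1))
step 4: mul_one (→) rewrites (1 * 1) into 1, now (((3 + -1) * (1 * 1)) * 1)
step 5: mul_one (→) rewrites (1 * 1) into 1, now (((3 + -1) * 1) * 1)
step 6: mul_one (→) rewrites ((3 + -1) * 1) into (3 + -1), now ((3 + -1) * 1)
step 7: mul_one (→) rewrites ((3 + -1) * 1) into (3 + -1), reaching cost 4 (bound 4)

(3 + -1)   [cost 4]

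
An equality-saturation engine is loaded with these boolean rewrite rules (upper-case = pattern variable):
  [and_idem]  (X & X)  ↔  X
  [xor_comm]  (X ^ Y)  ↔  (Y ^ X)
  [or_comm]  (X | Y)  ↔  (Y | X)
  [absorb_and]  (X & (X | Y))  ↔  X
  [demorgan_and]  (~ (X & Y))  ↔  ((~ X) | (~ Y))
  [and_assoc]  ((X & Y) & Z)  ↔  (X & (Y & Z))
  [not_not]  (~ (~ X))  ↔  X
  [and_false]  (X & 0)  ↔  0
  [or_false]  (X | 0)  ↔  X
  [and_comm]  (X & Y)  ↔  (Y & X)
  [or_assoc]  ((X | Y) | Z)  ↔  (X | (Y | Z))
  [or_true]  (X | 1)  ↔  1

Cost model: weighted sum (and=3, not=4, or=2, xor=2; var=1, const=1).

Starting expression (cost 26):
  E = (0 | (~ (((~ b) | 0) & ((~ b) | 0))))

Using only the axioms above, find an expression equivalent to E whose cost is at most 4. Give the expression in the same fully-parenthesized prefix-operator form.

(0 | b)   [cost 4]

step 1: and_idem (→) rewrites (((~ b) | 0) & ((~ b) | 0)) into ((~ b) | 0), now (0 | (~ ((~ b) | 0)))
step 2: or_false (→) rewrites ((~ b) | 0) into (~ b), now (0 | (~ (~ b)))
step 3: not_not (→) rewrites (~ (~ b)) into b, reaching cost 4 (bound 4)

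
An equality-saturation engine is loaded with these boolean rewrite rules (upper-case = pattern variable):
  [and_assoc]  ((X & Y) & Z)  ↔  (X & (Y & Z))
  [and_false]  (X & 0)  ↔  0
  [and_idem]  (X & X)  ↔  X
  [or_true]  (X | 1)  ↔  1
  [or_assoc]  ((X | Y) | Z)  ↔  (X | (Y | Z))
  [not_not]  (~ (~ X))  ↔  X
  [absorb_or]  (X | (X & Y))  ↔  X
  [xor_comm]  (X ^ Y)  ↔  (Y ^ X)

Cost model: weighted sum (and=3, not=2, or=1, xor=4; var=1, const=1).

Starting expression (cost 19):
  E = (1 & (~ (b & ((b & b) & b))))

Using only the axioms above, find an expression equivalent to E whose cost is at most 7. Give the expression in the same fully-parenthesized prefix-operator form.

1. [and_idem →] (b & b)  →  b;  E = (1 & (~ (b & (b & b))))
2. [and_idem →] (b & b)  →  b;  E = (1 & (~ (b & b)))
3. [and_idem →] (b & b)  →  b;  cost 7 ≤ 7, done

(1 & (~ b))   [cost 7]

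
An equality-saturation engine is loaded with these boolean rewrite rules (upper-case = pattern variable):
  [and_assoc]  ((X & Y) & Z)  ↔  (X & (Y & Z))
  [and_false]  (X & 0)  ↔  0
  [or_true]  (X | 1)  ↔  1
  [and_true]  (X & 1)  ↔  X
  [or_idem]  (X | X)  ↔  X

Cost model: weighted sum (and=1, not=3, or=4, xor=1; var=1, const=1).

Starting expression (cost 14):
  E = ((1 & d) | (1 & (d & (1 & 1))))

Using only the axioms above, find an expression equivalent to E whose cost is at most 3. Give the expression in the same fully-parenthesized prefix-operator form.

(1) (1 & 1)  =[and_true →]=  1    ⊢ ((1 & d) | (1 & (d & 1)))
(2) (d & 1)  =[and_true →]=  d    ⊢ ((1 & d) | (1 & d))
(3) ((1 & d) | (1 & d))  =[or_idem →]=  (1 & d)    ⊢ cost 3, within 3

(1 & d)   [cost 3]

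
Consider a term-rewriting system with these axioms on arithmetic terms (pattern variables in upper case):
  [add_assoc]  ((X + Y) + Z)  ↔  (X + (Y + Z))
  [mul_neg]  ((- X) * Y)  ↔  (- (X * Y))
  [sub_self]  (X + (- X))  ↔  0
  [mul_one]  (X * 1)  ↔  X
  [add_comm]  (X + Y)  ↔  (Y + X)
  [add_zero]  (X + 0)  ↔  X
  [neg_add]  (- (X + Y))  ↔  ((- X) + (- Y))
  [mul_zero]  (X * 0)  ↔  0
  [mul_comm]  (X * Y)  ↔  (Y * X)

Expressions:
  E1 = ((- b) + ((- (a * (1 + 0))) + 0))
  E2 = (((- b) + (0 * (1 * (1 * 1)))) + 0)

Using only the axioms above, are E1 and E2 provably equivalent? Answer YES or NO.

All listed rules preserve value, hence provable equivalence implies equal values everywhere; look for a separating assignment.
a=1, b=0 gives E1 ↦ -1, E2 ↦ 0; values differ ⇒ not provably equivalent.

NO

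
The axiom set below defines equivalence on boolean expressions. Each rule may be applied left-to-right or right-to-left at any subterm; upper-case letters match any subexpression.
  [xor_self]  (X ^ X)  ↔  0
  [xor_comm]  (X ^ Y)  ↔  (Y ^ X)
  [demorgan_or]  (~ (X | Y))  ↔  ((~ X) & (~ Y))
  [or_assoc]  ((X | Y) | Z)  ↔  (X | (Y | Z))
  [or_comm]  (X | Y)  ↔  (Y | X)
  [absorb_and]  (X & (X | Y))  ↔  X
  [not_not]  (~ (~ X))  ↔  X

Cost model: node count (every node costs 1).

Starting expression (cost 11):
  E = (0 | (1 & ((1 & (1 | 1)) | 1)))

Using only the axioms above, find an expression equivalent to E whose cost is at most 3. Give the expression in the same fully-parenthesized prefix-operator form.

(1 | 0)   [cost 3]

1. [absorb_and →] (1 & (1 | 1))  →  1;  E = (0 | (1 & (1 | 1)))
2. [or_comm →] (0 | (1 & (1 | 1)))  →  ((1 & (1 | 1)) | 0)
3. [absorb_and →] (1 & (1 | 1))  →  1;  cost 3 ≤ 3, done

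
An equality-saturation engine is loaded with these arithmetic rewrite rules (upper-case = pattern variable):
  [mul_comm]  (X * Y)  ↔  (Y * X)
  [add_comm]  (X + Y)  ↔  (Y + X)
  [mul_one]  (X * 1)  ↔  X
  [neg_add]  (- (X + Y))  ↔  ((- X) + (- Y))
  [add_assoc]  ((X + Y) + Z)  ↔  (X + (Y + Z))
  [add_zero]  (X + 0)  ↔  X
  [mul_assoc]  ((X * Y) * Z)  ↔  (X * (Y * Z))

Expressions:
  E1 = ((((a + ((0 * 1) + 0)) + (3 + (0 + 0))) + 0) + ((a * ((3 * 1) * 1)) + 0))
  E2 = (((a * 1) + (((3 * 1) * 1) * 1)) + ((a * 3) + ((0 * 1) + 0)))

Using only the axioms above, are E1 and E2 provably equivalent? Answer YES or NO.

step 1: add_zero (→) rewrites (((a + ((0 * 1) + 0)) + (3 + (0 + 0))) + 0) into ((a + ((0 * 1) + 0)) + (3 + (0 + 0))), now (((a + ((0 * 1) + 0)) + (3 + (0 + 0))) + ((a * ((3 * 1) * 1)) + 0))
step 2: mul_one (→) rewrites (0 * 1) into 0, now (((a + (0 + 0)) + (3 + (0 + 0))) + ((a * ((3 * 1) * 1)) + 0))
step 3: mul_one (→) rewrites ((3 * 1) * 1) into (3 * 1), now (((a + (0 + 0)) + (3 + (0 + 0))) + ((a * (3 * 1)) + 0))
step 4: add_zero (→) rewrites (0 + 0) into 0, now (((a + 0) + (3 + (0 + 0))) + ((a * (3 * 1)) + 0))
step 5: add_zero (→) rewrites (a + 0) into a, now ((a + (3 + (0 + 0))) + ((a * (3 * 1)) + 0))
step 6: add_zero (→) rewrites (0 + 0) into 0, now ((a + (3 + 0)) + ((a * (3 * 1)) + 0))
step 7: add_comm (→) rewrites ((a * (3 * 1)) + 0) into (0 + (a * (3 * 1))), now ((a + (3 + 0)) + (0 + (a * (3 * 1))))
step 8: add_zero (→) rewrites (3 + 0) into 3, now ((a + 3) + (0 + (a * (3 * 1))))
step 9: mul_one (→) rewrites (3 * 1) into 3, now ((a + 3) + (0 + (a * 3)))
step 10: add_comm (→) rewrites (0 + (a * 3)) into ((a * 3) + 0), now ((a + 3) + ((a * 3) + 0))
step 11: mul_one (←) rewrites a into (a * 1), now (((a * 1) + 3) + ((a * 3) + 0))
step 12: mul_one (←) rewrites 3 into (3 * 1), now (((a * 1) + (3 * 1)) + ((a * 3) + 0))
step 13: mul_one (←) rewrites 3 into (3 * 1), now (((a * 1) + ((3 * 1) * 1)) + ((a * 3) + 0))
step 14: mul_one (←) rewrites 0 into (0 * 1), now (((a * 1) + ((3 * 1) * 1)) + ((a * 3) + (0 * 1)))
step 15: add_zero (←) rewrites (0 * 1) into ((0 * 1) + 0), now (((a * 1) + ((3 * 1) * 1)) + ((a * 3) + ((0 * 1) + 0)))
step 16: mul_one (←) rewrites (3 * 1) into ((3 * 1) * 1), which is E2

YES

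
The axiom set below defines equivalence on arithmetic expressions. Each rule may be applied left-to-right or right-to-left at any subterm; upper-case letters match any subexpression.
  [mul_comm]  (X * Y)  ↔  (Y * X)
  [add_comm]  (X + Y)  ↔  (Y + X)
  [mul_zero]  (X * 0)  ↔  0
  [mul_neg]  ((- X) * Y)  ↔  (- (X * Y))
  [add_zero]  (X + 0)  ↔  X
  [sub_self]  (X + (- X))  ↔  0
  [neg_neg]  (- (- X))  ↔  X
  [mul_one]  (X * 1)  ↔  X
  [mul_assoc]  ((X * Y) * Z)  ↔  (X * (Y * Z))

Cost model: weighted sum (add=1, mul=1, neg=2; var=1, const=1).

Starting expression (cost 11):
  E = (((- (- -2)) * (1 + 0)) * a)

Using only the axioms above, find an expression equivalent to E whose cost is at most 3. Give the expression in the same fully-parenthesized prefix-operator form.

(1) (- (- -2))  =[neg_neg →]=  -2    ⊢ ((-2 * (1 + 0)) * a)
(2) (1 + 0)  =[add_zero →]=  1    ⊢ ((-2 * 1) * a)
(3) (-2 * 1)  =[mul_one →]=  -2    ⊢ cost 3, within 3

(-2 * a)   [cost 3]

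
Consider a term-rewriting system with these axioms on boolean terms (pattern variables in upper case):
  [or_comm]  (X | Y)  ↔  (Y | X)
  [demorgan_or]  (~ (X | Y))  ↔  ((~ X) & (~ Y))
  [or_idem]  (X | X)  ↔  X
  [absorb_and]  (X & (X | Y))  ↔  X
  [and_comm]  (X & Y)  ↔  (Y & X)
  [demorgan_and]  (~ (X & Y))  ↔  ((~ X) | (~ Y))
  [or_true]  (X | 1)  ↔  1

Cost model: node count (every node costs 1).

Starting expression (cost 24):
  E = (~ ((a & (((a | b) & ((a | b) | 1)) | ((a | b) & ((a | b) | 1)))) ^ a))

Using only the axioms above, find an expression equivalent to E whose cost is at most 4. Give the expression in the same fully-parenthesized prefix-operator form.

step 1: or_idem (→) rewrites (((a | b) & ((a | b) | 1)) | ((a | b) & ((a | b) | 1))) into ((a | b) & ((a | b) | 1)), now (~ ((a & ((a | b) & ((a | b) | 1))) ^ a))
step 2: absorb_and (→) rewrites ((a | b) & ((a | b) | 1)) into (a | b), now (~ ((a & (a | b)) ^ a))
step 3: absorb_and (→) rewrites (a & (a | b)) into a, reaching cost 4 (bound 4)

(~ (a ^ a))   [cost 4]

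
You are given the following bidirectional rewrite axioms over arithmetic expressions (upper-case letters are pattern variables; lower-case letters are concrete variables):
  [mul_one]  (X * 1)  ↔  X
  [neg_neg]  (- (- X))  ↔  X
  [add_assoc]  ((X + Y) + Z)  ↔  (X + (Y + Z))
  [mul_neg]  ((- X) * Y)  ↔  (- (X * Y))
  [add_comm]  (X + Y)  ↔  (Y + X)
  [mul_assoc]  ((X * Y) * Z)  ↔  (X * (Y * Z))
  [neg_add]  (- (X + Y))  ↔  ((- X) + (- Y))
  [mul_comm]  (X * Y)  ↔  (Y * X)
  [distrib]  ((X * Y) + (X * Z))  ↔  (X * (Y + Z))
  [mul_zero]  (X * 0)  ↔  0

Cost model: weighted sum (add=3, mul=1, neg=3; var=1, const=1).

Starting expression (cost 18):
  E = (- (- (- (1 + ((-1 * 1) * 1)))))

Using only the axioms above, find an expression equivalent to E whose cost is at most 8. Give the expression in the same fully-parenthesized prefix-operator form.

step 1: mul_one (→) rewrites (-1 * 1) into -1, now (- (- (- (1 + (-1 * 1)))))
step 2: mul_one (→) rewrites (-1 * 1) into -1, now (- (- (- (1 + -1))))
step 3: neg_neg (→) rewrites (- (- (- (1 + -1)))) into (- (1 + -1)), reaching cost 8 (bound 8)

(- (1 + -1))   [cost 8]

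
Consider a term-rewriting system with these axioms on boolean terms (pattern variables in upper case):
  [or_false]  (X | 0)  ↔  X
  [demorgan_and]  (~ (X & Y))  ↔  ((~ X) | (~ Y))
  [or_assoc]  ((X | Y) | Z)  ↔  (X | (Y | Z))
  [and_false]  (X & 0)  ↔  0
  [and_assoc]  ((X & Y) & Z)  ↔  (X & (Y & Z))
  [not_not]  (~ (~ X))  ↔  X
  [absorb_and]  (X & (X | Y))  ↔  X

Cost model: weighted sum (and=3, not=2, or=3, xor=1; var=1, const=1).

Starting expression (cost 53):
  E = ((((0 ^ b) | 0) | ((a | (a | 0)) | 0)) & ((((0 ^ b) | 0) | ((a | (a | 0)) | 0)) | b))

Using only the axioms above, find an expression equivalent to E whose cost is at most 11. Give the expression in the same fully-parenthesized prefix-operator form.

((0 ^ b) | (a | a))   [cost 11]

step 1: absorb_and (→) rewrites ((((0 ^ b) | 0) | ((a | (a | 0)) | 0)) & ((((0 ^ b) | 0) | ((a | (a | 0)) | 0)) | b)) into (((0 ^ b) | 0) | ((a | (a | 0)) | 0))
step 2: or_false (→) rewrites ((a | (a | 0)) | 0) into (a | (a | 0)), now (((0 ^ b) | 0) | (a | (a | 0)))
step 3: or_false (→) rewrites ((0 ^ b) | 0) into (0 ^ b), now ((0 ^ b) | (a | (a | 0)))
step 4: or_false (→) rewrites (a | 0) into a, reaching cost 11 (bound 11)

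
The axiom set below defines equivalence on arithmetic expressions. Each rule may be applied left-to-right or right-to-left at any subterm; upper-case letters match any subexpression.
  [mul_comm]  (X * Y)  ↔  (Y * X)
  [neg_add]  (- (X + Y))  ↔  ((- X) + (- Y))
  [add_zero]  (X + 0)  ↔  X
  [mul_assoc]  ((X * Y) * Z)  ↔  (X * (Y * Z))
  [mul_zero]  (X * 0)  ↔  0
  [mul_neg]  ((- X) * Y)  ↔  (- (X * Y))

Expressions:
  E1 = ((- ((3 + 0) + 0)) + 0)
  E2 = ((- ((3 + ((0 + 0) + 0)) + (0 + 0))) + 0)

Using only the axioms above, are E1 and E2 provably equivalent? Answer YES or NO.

(1) ((- ((3 + 0) + 0)) + 0)  =[add_zero →]=  (- ((3 + 0) + 0))
(2) (3 + 0)  =[add_zero →]=  3    ⊢ (- (3 + 0))
(3) (3 + 0)  =[add_zero →]=  3    ⊢ (- 3)
(4) (- 3)  =[add_zero ←]=  ((- 3) + 0)
(5) 3  =[add_zero ←]=  (3 + 0)    ⊢ ((- (3 + 0)) + 0)
(6) 0  =[add_zero ←]=  (0 + 0)    ⊢ ((- (3 + (0 + 0))) + 0)
(7) (3 + (0 + 0))  =[add_zero ←]=  ((3 + (0 + 0)) + 0)    ⊢ ((- ((3 + (0 + 0)) + 0)) + 0)
(8) 0  =[add_zero ←]=  (0 + 0)    ⊢ ((- ((3 + (0 + 0)) + (0 + 0))) + 0)
(9) (0 + 0)  =[add_zero ←]=  ((0 + 0) + 0)    ⊢ E2

YES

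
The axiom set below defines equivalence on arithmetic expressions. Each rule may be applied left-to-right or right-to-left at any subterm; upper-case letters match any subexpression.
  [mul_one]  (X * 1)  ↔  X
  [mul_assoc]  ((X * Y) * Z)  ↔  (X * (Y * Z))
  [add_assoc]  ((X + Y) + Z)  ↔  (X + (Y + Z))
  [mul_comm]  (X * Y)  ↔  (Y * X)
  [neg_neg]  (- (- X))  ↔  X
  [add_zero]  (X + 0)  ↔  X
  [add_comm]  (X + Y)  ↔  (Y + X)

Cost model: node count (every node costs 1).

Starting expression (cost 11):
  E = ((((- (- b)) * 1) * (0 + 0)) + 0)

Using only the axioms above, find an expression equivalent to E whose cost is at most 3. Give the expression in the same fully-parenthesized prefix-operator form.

(b * 0)   [cost 3]

1. [neg_neg →] (- (- b))  →  b;  E = (((b * 1) * (0 + 0)) + 0)
2. [add_zero →] (((b * 1) * (0 + 0)) + 0)  →  ((b * 1) * (0 + 0))
3. [mul_one →] (b * 1)  →  b;  E = (b * (0 + 0))
4. [add_zero →] (0 + 0)  →  0;  cost 3 ≤ 3, done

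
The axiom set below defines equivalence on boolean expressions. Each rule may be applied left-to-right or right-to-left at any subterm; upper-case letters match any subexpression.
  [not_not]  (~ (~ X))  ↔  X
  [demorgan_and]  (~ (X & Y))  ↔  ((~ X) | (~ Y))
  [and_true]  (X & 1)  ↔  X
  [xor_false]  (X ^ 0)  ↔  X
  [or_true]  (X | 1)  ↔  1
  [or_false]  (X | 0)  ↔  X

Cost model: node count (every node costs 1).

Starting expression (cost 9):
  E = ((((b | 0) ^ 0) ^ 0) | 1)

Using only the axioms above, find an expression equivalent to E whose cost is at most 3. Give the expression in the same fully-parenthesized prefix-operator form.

step 1: or_false (→) rewrites (b | 0) into b, now (((b ^ 0) ^ 0) | 1)
step 2: xor_false (→) rewrites ((b ^ 0) ^ 0) into (b ^ 0), now ((b ^ 0) | 1)
step 3: xor_false (→) rewrites (b ^ 0) into b, reaching cost 3 (bound 3)

(b | 1)   [cost 3]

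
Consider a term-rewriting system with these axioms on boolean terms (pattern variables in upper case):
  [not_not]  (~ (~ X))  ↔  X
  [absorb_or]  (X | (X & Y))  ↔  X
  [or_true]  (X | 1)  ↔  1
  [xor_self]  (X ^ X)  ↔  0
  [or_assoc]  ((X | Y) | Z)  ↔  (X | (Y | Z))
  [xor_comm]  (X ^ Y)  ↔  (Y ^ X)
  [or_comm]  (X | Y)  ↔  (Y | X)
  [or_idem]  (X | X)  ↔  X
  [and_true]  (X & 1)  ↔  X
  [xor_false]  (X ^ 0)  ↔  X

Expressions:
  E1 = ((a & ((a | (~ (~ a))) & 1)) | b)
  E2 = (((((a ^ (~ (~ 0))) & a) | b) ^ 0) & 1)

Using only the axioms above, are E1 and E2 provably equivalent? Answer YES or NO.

YES

step 1: not_not (→) rewrites (~ (~ a)) into a, now ((a & ((a | a) & 1)) | b)
step 2: and_true (→) rewrites ((a | a) & 1) into (a | a), now ((a & (a | a)) | b)
step 3: or_idem (→) rewrites (a | a) into a, now ((a & a) | b)
step 4: xor_false (←) rewrites a into (a ^ 0), now (((a ^ 0) & a) | b)
step 5: and_true (←) rewrites (((a ^ 0) & a) | b) into ((((a ^ 0) & a) | b) & 1)
step 6: xor_false (←) rewrites (((a ^ 0) & a) | b) into ((((a ^ 0) & a) | b) ^ 0), now (((((a ^ 0) & a) | b) ^ 0) & 1)
step 7: not_not (←) rewrites 0 into (~ (~ 0)), which is E2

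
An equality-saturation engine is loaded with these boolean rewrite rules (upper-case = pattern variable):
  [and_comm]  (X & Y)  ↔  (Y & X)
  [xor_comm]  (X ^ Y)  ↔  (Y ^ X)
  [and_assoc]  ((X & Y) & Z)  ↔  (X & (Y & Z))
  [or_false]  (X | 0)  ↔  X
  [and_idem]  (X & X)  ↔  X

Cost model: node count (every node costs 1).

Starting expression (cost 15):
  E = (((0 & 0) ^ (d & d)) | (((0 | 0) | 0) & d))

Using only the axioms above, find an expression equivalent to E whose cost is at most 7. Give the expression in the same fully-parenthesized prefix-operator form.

step 1: or_false (→) rewrites (0 | 0) into 0, now (((0 & 0) ^ (d & d)) | ((0 | 0) & d))
step 2: and_idem (→) rewrites (d & d) into d, now (((0 & 0) ^ d) | ((0 | 0) & d))
step 3: or_false (→) rewrites (0 | 0) into 0, now (((0 & 0) ^ d) | (0 & d))
step 4: and_idem (→) rewrites (0 & 0) into 0, reaching cost 7 (bound 7)

((0 ^ d) | (0 & d))   [cost 7]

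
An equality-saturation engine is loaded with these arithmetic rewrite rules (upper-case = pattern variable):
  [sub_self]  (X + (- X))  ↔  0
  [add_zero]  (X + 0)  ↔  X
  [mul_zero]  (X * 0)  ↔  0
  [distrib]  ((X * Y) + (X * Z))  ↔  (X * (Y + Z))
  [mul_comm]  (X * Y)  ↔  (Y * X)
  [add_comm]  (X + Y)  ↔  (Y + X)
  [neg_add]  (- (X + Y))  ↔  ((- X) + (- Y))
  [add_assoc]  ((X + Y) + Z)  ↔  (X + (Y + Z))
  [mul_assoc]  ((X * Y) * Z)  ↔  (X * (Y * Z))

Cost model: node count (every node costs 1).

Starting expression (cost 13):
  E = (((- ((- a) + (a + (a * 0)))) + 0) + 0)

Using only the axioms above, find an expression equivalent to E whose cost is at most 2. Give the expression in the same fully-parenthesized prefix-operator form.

step 1: mul_zero (→) rewrites (a * 0) into 0, now (((- ((- a) + (a + 0))) + 0) + 0)
step 2: add_zero (→) rewrites (((- ((- a) + (a + 0))) + 0) + 0) into ((- ((- a) + (a + 0))) + 0)
step 3: add_comm (→) rewrites ((- a) + (a + 0)) into ((a + 0) + (- a)), now ((- ((a + 0) + (- a))) + 0)
step 4: add_zero (→) rewrites (a + 0) into a, now ((- (a + (- a))) + 0)
step 5: add_zero (→) rewrites ((- (a + (- a))) + 0) into (- (a + (- a)))
step 6: sub_self (→) rewrites (a + (- a)) into 0, reaching cost 2 (bound 2)

(- 0)   [cost 2]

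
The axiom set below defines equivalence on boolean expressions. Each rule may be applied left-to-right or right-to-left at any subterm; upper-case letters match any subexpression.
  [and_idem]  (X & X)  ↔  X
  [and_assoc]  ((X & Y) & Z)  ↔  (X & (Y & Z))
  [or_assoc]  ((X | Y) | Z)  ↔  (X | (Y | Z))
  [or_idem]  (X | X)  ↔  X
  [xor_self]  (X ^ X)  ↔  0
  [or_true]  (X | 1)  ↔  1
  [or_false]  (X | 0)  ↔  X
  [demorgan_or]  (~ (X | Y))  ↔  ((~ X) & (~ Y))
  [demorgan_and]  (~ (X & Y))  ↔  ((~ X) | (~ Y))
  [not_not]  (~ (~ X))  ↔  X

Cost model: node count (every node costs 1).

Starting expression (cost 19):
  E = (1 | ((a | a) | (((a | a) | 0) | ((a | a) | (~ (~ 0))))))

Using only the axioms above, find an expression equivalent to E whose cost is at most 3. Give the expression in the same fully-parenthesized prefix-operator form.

step 1: not_not (→) rewrites (~ (~ 0)) into 0, now (1 | ((a | a) | (((a | a) | 0) | ((a | a) | 0))))
step 2: or_idem (→) rewrites (((a | a) | 0) | ((a | a) | 0)) into ((a | a) | 0), now (1 | ((a | a) | ((a | a) | 0)))
step 3: or_false (→) rewrites ((a | a) | 0) into (a | a), now (1 | ((a | a) | (a | a)))
step 4: or_idem (→) rewrites ((a | a) | (a | a)) into (a | a), now (1 | (a | a))
step 5: or_idem (→) rewrites (a | a) into a, reaching cost 3 (bound 3)

(1 | a)   [cost 3]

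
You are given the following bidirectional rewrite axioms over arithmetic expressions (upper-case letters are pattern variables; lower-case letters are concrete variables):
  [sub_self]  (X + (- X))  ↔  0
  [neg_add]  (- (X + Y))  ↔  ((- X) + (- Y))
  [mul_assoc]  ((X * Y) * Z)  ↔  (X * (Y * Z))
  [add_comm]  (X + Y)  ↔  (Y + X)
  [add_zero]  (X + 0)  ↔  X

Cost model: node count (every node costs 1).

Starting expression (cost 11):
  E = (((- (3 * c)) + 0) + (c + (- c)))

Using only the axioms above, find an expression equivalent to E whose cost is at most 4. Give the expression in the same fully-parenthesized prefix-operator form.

(- (3 * c))   [cost 4]

step 1: sub_self (→) rewrites (c + (- c)) into 0, now (((- (3 * c)) + 0) + 0)
step 2: add_zero (→) rewrites (((- (3 * c)) + 0) + 0) into ((- (3 * c)) + 0)
step 3: add_zero (→) rewrites ((- (3 * c)) + 0) into (- (3 * c)), reaching cost 4 (bound 4)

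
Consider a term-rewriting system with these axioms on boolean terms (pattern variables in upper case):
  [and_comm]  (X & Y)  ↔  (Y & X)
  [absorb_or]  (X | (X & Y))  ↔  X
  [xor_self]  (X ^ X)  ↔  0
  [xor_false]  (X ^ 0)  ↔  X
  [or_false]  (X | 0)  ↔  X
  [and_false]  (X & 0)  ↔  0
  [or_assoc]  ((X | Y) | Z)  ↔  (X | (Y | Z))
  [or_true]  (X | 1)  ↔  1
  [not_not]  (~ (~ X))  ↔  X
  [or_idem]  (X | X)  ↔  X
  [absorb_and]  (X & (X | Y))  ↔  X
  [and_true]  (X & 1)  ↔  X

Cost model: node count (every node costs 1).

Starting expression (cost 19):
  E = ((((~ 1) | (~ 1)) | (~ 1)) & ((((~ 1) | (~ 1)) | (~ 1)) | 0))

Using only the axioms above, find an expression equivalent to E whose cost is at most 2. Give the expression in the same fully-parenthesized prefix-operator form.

(1) ((((~ 1) | (~ 1)) | (~ 1)) & ((((~ 1) | (~ 1)) | (~ 1)) | 0))  =[absorb_and →]=  (((~ 1) | (~ 1)) | (~ 1))
(2) ((~ 1) | (~ 1))  =[or_idem →]=  (~ 1)    ⊢ ((~ 1) | (~ 1))
(3) ((~ 1) | (~ 1))  =[or_idem →]=  (~ 1)    ⊢ cost 2, within 2

(~ 1)   [cost 2]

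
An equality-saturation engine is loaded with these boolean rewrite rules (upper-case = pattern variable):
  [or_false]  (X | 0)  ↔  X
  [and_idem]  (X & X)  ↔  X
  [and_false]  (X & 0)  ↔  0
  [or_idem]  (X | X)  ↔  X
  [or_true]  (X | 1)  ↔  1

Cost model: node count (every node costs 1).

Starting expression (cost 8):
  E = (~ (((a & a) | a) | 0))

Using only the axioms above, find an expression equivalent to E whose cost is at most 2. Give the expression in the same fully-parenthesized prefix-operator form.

step 1: or_false (→) rewrites (((a & a) | a) | 0) into ((a & a) | a), now (~ ((a & a) | a))
step 2: and_idem (→) rewrites (a & a) into a, now (~ (a | a))
step 3: or_idem (→) rewrites (a | a) into a, reaching cost 2 (bound 2)

(~ a)   [cost 2]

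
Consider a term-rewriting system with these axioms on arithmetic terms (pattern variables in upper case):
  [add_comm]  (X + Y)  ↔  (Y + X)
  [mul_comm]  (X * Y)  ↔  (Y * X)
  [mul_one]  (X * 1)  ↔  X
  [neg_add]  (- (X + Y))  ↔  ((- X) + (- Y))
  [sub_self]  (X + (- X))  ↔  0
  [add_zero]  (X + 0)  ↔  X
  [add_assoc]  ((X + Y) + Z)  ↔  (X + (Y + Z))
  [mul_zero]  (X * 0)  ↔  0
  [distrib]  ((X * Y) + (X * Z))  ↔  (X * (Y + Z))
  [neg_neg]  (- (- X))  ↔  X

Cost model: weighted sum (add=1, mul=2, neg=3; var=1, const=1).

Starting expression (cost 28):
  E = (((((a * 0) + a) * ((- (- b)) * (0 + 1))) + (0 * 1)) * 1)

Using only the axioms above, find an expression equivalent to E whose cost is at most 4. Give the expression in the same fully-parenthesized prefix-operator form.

(a * b)   [cost 4]

(1) (- (- b))  =[neg_neg →]=  b    ⊢ (((((a * 0) + a) * (b * (0 + 1))) + (0 * 1)) * 1)
(2) (a * 0)  =[mul_zero →]=  0    ⊢ ((((0 + a) * (b * (0 + 1))) + (0 * 1)) * 1)
(3) (0 + a)  =[add_comm →]=  (a + 0)    ⊢ ((((a + 0) * (b * (0 + 1))) + (0 * 1)) * 1)
(4) (0 * 1)  =[mul_one →]=  0    ⊢ ((((a + 0) * (b * (0 + 1))) + 0) * 1)
(5) (a + 0)  =[add_zero →]=  a    ⊢ (((a * (b * (0 + 1))) + 0) * 1)
(6) (0 + 1)  =[add_comm →]=  (1 + 0)    ⊢ (((a * (b * (1 + 0))) + 0) * 1)
(7) (1 + 0)  =[add_zero →]=  1    ⊢ (((a * (b * 1)) + 0) * 1)
(8) ((a * (b * 1)) + 0)  =[add_zero →]=  (a * (b * 1))    ⊢ ((a * (b * 1)) * 1)
(9) (b * 1)  =[mul_one →]=  b    ⊢ ((a * b) * 1)
(10) ((a * b) * 1)  =[mul_one →]=  (a * b)    ⊢ cost 4, within 4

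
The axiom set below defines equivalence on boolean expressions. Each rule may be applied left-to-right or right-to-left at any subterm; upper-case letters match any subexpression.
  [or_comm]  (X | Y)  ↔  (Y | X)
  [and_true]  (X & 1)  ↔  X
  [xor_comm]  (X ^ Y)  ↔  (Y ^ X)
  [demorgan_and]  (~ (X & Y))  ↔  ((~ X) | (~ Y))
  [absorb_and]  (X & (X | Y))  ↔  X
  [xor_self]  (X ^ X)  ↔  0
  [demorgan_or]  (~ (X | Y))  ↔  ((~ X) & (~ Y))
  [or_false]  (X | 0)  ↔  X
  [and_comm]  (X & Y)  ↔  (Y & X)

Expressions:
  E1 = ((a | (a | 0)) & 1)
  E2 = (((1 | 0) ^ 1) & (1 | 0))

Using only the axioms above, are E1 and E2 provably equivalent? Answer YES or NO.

The axioms are sound identities: if E1 ↔* E2 then E1 and E2 evaluate identically under any assignment.
Under a=1: E1 evaluates to 1, E2 to 0. Distinct ⇒ no rewrite sequence connects them.

NO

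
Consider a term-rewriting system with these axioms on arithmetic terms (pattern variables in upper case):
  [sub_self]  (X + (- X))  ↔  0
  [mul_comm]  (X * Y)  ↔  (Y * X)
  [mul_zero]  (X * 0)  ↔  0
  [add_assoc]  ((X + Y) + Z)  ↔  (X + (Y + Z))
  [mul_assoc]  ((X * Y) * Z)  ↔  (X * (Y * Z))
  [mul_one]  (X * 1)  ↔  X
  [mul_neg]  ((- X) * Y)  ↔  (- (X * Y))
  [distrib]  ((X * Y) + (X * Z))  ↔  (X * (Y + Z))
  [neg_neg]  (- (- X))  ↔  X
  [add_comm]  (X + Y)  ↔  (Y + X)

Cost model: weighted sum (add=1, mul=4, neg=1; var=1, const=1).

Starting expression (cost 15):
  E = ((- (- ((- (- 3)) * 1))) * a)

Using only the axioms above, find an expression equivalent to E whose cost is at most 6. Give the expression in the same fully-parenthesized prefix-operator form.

(3 * a)   [cost 6]

1. [mul_one →] ((- (- 3)) * 1)  →  (- (- 3));  E = ((- (- (- (- 3)))) * a)
2. [neg_neg →] (- (- 3))  →  3;  E = ((- (- 3)) * a)
3. [neg_neg →] (- (- 3))  →  3;  cost 6 ≤ 6, done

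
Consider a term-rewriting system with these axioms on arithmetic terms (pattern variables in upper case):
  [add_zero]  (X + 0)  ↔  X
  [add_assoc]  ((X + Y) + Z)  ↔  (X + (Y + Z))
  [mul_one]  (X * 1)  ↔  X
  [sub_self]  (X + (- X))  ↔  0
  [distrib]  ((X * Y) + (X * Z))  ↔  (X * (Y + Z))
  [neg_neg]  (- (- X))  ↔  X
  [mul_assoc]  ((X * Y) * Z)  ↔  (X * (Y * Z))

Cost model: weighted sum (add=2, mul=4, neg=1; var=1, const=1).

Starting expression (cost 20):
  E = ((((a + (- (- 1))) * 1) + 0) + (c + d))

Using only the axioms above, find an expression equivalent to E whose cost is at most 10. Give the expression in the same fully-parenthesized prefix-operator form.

(1) ((a + (- (- 1))) * 1)  =[mul_one →]=  (a + (- (- 1)))    ⊢ (((a + (- (- 1))) + 0) + (c + d))
(2) (- (- 1))  =[neg_neg →]=  1    ⊢ (((a + 1) + 0) + (c + d))
(3) ((a + 1) + 0)  =[add_zero →]=  (a + 1)    ⊢ cost 10, within 10

((a + 1) + (c + d))   [cost 10]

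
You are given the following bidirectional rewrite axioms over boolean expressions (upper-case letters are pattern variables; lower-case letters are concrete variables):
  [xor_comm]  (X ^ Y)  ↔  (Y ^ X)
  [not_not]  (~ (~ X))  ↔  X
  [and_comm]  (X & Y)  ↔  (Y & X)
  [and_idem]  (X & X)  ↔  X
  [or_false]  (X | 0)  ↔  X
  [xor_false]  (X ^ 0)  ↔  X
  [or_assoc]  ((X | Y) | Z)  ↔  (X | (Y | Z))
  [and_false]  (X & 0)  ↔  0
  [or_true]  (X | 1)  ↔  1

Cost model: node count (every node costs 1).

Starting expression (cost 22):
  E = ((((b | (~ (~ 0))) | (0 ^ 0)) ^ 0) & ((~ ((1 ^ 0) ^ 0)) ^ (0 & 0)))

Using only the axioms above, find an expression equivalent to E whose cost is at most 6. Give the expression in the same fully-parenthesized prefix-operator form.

1. [not_not →] (~ (~ 0))  →  0;  E = ((((b | 0) | (0 ^ 0)) ^ 0) & ((~ ((1 ^ 0) ^ 0)) ^ (0 & 0)))
2. [or_false →] (b | 0)  →  b;  E = (((b | (0 ^ 0)) ^ 0) & ((~ ((1 ^ 0) ^ 0)) ^ (0 & 0)))
3. [xor_false →] ((1 ^ 0) ^ 0)  →  (1 ^ 0);  E = (((b | (0 ^ 0)) ^ 0) & ((~ (1 ^ 0)) ^ (0 & 0)))
4. [xor_false →] (0 ^ 0)  →  0;  E = (((b | 0) ^ 0) & ((~ (1 ^ 0)) ^ (0 & 0)))
5. [xor_false →] (1 ^ 0)  →  1;  E = (((b | 0) ^ 0) & ((~ 1) ^ (0 & 0)))
6. [and_idem →] (0 & 0)  →  0;  E = (((b | 0) ^ 0) & ((~ 1) ^ 0))
7. [xor_false →] ((b | 0) ^ 0)  →  (b | 0);  E = ((b | 0) & ((~ 1) ^ 0))
8. [xor_false →] ((~ 1) ^ 0)  →  (~ 1);  cost 6 ≤ 6, done

((b | 0) & (~ 1))   [cost 6]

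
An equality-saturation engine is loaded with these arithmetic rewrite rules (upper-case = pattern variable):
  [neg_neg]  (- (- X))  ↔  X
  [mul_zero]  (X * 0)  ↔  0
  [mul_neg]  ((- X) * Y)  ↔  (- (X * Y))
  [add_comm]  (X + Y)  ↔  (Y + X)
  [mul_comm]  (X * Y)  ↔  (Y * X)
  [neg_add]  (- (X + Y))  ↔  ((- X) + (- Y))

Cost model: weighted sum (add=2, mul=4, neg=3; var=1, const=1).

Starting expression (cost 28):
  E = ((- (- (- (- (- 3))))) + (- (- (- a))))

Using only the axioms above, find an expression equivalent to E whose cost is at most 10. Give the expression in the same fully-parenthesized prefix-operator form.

((- 3) + (- a))   [cost 10]

(1) (- (- (- (- 3))))  =[neg_neg →]=  (- (- 3))    ⊢ ((- (- (- 3))) + (- (- (- a))))
(2) (- (- (- a)))  =[neg_neg →]=  (- a)    ⊢ ((- (- (- 3))) + (- a))
(3) (- (- 3))  =[neg_neg →]=  3    ⊢ cost 10, within 10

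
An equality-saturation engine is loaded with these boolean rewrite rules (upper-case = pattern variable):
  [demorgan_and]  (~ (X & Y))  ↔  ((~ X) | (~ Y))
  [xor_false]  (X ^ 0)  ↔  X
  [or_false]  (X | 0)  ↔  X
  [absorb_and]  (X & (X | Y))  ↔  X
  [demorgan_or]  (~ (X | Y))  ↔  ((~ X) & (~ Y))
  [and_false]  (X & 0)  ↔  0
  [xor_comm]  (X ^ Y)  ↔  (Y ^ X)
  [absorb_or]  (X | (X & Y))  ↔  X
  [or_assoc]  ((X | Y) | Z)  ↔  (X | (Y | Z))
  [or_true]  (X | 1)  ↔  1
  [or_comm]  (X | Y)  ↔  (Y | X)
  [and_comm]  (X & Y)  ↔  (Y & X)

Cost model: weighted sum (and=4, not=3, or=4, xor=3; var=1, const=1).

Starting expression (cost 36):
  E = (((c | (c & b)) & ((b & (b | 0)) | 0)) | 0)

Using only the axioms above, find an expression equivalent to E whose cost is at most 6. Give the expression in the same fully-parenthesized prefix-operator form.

(1) (((c | (c & b)) & ((b & (b | 0)) | 0)) | 0)  =[or_false →]=  ((c | (c & b)) & ((b & (b | 0)) | 0))
(2) (b & (b | 0))  =[absorb_and →]=  b    ⊢ ((c | (c & b)) & (b | 0))
(3) (c | (c & b))  =[absorb_or →]=  c    ⊢ (c & (b | 0))
(4) (b | 0)  =[or_false →]=  b    ⊢ cost 6, within 6

(c & b)   [cost 6]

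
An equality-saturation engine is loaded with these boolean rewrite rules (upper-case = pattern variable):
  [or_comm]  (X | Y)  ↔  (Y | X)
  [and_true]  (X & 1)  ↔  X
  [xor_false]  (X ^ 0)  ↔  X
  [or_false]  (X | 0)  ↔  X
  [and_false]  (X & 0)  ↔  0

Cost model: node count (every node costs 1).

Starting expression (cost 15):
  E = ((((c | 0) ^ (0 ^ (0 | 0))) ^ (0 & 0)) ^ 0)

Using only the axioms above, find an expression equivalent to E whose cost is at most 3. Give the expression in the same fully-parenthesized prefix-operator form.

(c ^ 0)   [cost 3]

step 1: or_false (→) rewrites (0 | 0) into 0, now ((((c | 0) ^ (0 ^ 0)) ^ (0 & 0)) ^ 0)
step 2: xor_false (→) rewrites (0 ^ 0) into 0, now ((((c | 0) ^ 0) ^ (0 & 0)) ^ 0)
step 3: xor_false (→) rewrites ((c | 0) ^ 0) into (c | 0), now (((c | 0) ^ (0 & 0)) ^ 0)
step 4: or_false (→) rewrites (c | 0) into c, now ((c ^ (0 & 0)) ^ 0)
step 5: xor_false (→) rewrites ((c ^ (0 & 0)) ^ 0) into (c ^ (0 & 0))
step 6: and_false (→) rewrites (0 & 0) into 0, reaching cost 3 (bound 3)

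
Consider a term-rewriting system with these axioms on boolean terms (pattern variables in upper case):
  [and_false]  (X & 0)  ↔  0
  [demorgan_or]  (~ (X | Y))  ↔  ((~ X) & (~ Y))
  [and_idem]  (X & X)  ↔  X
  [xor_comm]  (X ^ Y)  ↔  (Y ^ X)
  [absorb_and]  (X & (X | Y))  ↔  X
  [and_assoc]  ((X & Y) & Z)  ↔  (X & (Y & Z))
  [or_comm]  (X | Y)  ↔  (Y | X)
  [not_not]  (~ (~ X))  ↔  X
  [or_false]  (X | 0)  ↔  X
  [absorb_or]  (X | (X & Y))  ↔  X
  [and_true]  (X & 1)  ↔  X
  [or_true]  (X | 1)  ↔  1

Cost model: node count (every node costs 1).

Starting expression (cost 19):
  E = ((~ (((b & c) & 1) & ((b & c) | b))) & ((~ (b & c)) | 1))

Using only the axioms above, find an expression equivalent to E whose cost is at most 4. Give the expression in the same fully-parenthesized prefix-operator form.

(~ (b & c))   [cost 4]

(1) ((b & c) & 1)  =[and_true →]=  (b & c)    ⊢ ((~ ((b & c) & ((b & c) | b))) & ((~ (b & c)) | 1))
(2) ((b & c) & ((b & c) | b))  =[absorb_and →]=  (b & c)    ⊢ ((~ (b & c)) & ((~ (b & c)) | 1))
(3) ((~ (b & c)) & ((~ (b & c)) | 1))  =[absorb_and →]=  (~ (b & c))    ⊢ cost 4, within 4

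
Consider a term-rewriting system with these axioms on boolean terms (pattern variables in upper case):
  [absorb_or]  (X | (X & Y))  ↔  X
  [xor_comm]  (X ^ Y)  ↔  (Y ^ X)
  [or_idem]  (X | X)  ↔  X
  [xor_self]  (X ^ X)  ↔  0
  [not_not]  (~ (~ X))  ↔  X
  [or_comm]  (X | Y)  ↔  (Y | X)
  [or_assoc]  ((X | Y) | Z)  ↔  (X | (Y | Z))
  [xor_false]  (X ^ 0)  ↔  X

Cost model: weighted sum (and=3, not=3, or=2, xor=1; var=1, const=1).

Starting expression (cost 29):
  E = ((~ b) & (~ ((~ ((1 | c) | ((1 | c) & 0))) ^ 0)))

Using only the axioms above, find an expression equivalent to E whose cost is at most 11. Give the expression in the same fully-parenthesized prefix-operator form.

((~ b) & (1 | c))   [cost 11]

1. [xor_false →] ((~ ((1 | c) | ((1 | c) & 0))) ^ 0)  →  (~ ((1 | c) | ((1 | c) & 0)));  E = ((~ b) & (~ (~ ((1 | c) | ((1 | c) & 0)))))
2. [not_not →] (~ (~ ((1 | c) | ((1 | c) & 0))))  →  ((1 | c) | ((1 | c) & 0));  E = ((~ b) & ((1 | c) | ((1 | c) & 0)))
3. [absorb_or →] ((1 | c) | ((1 | c) & 0))  →  (1 | c);  cost 11 ≤ 11, done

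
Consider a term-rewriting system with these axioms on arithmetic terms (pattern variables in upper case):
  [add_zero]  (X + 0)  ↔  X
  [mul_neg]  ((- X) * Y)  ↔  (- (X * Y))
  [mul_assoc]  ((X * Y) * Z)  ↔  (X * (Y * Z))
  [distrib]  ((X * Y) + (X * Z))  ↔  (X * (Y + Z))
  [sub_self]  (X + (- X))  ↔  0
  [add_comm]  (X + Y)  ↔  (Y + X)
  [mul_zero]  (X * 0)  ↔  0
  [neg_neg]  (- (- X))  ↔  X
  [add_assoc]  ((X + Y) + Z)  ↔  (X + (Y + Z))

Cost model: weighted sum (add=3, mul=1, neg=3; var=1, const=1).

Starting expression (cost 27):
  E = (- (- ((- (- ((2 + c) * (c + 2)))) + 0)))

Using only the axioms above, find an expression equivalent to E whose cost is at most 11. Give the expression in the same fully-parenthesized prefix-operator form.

((2 + c) * (c + 2))   [cost 11]

step 1: add_zero (→) rewrites ((- (- ((2 + c) * (c + 2)))) + 0) into (- (- ((2 + c) * (c + 2)))), now (- (- (- (- ((2 + c) * (c + 2))))))
step 2: neg_neg (→) rewrites (- (- (- ((2 + c) * (c + 2))))) into (- ((2 + c) * (c + 2))), now (- (- ((2 + c) * (c + 2))))
step 3: neg_neg (→) rewrites (- (- ((2 + c) * (c + 2)))) into ((2 + c) * (c + 2)), reaching cost 11 (bound 11)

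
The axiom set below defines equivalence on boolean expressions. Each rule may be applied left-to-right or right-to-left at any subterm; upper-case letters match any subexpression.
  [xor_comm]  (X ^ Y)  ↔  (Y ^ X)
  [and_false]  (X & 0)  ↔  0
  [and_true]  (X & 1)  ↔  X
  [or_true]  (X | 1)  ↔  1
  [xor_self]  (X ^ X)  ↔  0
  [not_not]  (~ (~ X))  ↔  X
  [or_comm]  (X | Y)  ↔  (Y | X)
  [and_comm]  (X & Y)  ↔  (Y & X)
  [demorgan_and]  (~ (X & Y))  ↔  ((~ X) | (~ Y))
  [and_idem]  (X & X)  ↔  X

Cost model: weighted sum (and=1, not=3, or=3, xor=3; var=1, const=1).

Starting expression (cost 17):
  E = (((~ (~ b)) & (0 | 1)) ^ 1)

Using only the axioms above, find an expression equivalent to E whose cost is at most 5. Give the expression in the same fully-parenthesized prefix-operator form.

(b ^ 1)   [cost 5]

step 1: or_true (→) rewrites (0 | 1) into 1, now (((~ (~ b)) & 1) ^ 1)
step 2: not_not (→) rewrites (~ (~ b)) into b, now ((b & 1) ^ 1)
step 3: and_true (→) rewrites (b & 1) into b, reaching cost 5 (bound 5)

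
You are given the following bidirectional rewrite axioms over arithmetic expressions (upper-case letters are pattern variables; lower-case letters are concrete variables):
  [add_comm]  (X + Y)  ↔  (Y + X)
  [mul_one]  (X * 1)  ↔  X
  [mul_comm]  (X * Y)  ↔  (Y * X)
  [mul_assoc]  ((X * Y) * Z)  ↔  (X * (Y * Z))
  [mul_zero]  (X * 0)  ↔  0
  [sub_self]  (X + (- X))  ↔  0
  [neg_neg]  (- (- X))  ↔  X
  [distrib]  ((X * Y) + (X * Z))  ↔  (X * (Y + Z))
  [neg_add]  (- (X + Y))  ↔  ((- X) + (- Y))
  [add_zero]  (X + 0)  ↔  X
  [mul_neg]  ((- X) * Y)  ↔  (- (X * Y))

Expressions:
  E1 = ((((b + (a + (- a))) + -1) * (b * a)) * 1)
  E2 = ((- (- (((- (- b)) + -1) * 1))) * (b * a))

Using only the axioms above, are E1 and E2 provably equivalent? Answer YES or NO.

(1) (a + (- a))  =[sub_self →]=  0    ⊢ ((((b + 0) + -1) * (b * a)) * 1)
(2) ((((b + 0) + -1) * (b * a)) * 1)  =[mul_one →]=  (((b + 0) + -1) * (b * a))
(3) (b + 0)  =[add_zero →]=  b    ⊢ ((b + -1) * (b * a))
(4) (b + -1)  =[neg_neg ←]=  (- (- (b + -1)))    ⊢ ((- (- (b + -1))) * (b * a))
(5) (b + -1)  =[mul_one ←]=  ((b + -1) * 1)    ⊢ ((- (- ((b + -1) * 1))) * (b * a))
(6) b  =[neg_neg ←]=  (- (- b))    ⊢ E2

YES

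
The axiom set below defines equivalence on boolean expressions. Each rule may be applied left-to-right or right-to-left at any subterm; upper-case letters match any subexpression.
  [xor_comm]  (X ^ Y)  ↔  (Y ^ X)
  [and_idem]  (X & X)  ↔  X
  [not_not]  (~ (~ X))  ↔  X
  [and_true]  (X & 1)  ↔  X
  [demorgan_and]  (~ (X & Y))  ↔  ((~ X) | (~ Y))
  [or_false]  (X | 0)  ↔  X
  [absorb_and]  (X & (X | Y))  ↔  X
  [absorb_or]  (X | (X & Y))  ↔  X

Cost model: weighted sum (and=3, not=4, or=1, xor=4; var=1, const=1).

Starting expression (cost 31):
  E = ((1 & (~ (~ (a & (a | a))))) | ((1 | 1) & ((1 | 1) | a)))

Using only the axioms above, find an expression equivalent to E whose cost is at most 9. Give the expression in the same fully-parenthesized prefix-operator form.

((1 & a) | (1 | 1))   [cost 9]

step 1: absorb_and (→) rewrites (a & (a | a)) into a, now ((1 & (~ (~ a))) | ((1 | 1) & ((1 | 1) | a)))
step 2: not_not (→) rewrites (~ (~ a)) into a, now ((1 & a) | ((1 | 1) & ((1 | 1) | a)))
step 3: absorb_and (→) rewrites ((1 | 1) & ((1 | 1) | a)) into (1 | 1), reaching cost 9 (bound 9)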